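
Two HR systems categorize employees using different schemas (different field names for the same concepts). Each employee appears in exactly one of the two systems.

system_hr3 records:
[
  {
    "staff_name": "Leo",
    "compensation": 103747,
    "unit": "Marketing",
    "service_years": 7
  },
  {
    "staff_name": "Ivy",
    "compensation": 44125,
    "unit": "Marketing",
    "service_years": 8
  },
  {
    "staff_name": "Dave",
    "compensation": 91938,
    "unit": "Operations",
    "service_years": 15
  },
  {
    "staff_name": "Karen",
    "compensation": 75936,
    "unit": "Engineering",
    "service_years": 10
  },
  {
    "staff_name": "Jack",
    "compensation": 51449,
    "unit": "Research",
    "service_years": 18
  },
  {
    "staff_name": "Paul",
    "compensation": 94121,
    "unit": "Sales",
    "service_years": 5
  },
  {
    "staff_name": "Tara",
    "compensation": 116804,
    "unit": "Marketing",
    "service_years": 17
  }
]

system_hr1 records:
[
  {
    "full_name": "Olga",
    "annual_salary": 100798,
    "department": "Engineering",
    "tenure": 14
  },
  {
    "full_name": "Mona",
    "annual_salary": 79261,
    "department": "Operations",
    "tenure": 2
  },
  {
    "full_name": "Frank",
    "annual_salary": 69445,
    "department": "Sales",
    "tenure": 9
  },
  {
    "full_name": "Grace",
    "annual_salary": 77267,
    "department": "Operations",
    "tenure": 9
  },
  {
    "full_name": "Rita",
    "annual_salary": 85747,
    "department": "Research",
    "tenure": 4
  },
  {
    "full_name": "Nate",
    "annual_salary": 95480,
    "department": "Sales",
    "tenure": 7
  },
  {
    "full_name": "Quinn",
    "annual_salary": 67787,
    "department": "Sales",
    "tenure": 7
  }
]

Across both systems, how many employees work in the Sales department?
4

Schema mapping: "unit" (system_hr3) = "department" (system_hr1) = department

Sales employees in system_hr3: 1
Sales employees in system_hr1: 3

Total in Sales: 1 + 3 = 4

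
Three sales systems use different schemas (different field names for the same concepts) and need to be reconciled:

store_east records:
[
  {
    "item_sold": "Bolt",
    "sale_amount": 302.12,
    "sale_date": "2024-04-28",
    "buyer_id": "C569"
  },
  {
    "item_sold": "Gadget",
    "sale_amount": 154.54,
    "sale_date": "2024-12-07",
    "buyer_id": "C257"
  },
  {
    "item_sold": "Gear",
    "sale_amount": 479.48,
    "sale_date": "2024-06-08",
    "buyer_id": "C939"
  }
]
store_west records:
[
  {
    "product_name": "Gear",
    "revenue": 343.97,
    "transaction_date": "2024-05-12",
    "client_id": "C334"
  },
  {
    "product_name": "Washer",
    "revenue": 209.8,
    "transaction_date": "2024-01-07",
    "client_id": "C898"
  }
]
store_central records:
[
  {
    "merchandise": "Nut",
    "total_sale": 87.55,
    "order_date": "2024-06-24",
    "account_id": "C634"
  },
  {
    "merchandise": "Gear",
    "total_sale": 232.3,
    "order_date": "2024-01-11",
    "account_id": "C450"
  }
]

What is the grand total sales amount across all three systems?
1809.76

Schema reconciliation - all amount fields map to sale amount:

store_east (sale_amount): 936.14
store_west (revenue): 553.77
store_central (total_sale): 319.85

Grand total: 1809.76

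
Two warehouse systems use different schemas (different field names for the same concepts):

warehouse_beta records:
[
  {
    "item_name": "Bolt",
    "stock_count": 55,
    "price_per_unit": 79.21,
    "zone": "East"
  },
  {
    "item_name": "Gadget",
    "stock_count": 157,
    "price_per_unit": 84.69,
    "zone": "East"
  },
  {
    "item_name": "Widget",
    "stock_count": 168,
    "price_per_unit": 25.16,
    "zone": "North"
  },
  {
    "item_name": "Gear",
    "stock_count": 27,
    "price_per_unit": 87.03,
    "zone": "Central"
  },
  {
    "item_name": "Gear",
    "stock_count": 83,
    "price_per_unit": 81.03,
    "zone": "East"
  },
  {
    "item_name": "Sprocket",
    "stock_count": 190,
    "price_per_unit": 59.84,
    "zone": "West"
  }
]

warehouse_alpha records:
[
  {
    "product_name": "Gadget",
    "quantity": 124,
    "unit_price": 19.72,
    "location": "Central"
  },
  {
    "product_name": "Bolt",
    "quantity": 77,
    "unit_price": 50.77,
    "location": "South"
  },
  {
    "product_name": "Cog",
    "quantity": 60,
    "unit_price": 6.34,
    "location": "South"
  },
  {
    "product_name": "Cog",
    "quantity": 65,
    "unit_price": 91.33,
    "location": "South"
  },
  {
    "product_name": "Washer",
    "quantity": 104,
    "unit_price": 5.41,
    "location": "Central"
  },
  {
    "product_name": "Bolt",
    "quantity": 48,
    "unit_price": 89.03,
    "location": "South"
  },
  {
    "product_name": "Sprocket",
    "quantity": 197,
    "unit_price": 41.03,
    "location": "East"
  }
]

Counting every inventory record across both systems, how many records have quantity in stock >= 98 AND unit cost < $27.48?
3

Schema mappings:
- "stock_count" (warehouse_beta) = "quantity" (warehouse_alpha) = quantity
- "price_per_unit" (warehouse_beta) = "unit_price" (warehouse_alpha) = unit cost

Records meeting both conditions in warehouse_beta: 1
Records meeting both conditions in warehouse_alpha: 2

Total: 1 + 2 = 3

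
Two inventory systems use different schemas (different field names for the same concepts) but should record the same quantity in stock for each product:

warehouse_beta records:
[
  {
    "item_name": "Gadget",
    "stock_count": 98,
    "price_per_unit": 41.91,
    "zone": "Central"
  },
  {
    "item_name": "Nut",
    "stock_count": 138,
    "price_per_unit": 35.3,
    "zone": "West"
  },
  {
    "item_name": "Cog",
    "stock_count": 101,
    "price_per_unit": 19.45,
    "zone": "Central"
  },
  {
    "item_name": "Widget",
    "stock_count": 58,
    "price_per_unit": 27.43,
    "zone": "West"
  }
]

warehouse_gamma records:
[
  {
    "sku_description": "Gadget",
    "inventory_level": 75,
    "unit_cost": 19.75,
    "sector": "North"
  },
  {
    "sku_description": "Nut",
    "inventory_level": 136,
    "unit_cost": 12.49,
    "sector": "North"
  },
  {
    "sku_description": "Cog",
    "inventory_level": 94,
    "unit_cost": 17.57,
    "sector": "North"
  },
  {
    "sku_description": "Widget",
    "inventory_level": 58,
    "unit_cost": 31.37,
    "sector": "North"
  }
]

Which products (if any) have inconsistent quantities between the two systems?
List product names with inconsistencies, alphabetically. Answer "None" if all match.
Cog, Gadget, Nut

Schema mappings:
- "item_name" (warehouse_beta) = "sku_description" (warehouse_gamma) = product name
- "stock_count" (warehouse_beta) = "inventory_level" (warehouse_gamma) = quantity

Comparison:
  Gadget: 98 vs 75 - MISMATCH
  Nut: 138 vs 136 - MISMATCH
  Cog: 101 vs 94 - MISMATCH
  Widget: 58 vs 58 - MATCH

Products with inconsistencies: Cog, Gadget, Nut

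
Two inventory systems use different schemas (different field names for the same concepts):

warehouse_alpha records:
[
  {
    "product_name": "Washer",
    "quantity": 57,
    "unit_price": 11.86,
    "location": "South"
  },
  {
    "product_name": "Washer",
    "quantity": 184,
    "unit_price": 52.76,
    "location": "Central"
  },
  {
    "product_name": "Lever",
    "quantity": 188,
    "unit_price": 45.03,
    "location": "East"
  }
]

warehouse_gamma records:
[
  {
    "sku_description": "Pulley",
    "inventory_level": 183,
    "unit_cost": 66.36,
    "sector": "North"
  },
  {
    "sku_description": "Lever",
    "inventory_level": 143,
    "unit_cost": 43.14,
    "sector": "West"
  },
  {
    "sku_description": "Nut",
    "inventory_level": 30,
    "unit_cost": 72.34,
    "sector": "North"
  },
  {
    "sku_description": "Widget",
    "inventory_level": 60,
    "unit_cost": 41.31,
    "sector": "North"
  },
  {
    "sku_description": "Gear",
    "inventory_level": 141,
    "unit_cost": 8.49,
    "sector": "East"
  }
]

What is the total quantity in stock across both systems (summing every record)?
986

To reconcile these schemas, identify the field holding the quantity in stock in each system:
1. In warehouse_alpha it is "quantity"
2. In warehouse_gamma it is "inventory_level"

From warehouse_alpha: 57 + 184 + 188 = 429
From warehouse_gamma: 183 + 143 + 30 + 60 + 141 = 557

Total: 429 + 557 = 986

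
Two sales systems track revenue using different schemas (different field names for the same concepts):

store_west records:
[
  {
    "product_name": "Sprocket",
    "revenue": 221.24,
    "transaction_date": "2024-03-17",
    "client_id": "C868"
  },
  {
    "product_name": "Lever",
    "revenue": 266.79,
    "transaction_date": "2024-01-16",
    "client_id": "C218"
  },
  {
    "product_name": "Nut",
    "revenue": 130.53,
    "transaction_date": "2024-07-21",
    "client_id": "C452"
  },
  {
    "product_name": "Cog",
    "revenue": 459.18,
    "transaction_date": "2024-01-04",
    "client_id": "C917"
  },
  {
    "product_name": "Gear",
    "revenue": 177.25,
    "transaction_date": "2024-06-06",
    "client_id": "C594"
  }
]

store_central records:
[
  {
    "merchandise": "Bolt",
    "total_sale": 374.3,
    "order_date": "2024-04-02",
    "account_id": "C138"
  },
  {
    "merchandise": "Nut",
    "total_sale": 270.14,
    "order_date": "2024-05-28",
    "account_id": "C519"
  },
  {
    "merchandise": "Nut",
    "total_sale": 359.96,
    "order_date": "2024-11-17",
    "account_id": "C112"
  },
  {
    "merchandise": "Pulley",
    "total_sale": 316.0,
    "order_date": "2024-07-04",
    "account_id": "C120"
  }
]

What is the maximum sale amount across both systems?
459.18

Reconcile: "revenue" (store_west) = "total_sale" (store_central) = sale amount

Maximum in store_west: 459.18
Maximum in store_central: 374.3

Overall maximum: max(459.18, 374.3) = 459.18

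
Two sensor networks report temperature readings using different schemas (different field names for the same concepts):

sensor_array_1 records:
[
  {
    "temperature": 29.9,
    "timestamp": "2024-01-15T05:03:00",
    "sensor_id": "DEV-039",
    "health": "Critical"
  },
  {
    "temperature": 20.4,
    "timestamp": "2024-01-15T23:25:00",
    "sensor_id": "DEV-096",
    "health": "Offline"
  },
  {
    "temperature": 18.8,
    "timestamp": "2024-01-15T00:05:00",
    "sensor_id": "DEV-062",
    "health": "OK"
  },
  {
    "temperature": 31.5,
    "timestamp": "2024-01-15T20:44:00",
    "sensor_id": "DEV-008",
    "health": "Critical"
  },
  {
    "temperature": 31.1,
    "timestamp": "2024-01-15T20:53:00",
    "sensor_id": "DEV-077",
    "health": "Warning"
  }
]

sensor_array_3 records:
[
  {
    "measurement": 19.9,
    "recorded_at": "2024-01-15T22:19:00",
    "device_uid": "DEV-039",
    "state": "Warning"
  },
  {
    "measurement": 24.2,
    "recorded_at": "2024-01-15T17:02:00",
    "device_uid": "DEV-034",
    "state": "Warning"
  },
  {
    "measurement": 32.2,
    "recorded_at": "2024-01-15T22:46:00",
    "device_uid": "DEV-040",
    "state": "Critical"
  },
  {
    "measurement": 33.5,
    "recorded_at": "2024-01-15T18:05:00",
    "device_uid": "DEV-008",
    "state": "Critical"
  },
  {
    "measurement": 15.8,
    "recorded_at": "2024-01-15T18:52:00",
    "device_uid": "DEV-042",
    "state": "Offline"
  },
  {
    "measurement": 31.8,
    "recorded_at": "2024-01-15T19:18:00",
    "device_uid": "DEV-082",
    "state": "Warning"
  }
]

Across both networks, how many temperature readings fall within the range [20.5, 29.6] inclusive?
1

Schema mapping: "temperature" (sensor_array_1) = "measurement" (sensor_array_3) = temperature

Readings in [20.5, 29.6] from sensor_array_1: 0
Readings in [20.5, 29.6] from sensor_array_3: 1

Total count: 0 + 1 = 1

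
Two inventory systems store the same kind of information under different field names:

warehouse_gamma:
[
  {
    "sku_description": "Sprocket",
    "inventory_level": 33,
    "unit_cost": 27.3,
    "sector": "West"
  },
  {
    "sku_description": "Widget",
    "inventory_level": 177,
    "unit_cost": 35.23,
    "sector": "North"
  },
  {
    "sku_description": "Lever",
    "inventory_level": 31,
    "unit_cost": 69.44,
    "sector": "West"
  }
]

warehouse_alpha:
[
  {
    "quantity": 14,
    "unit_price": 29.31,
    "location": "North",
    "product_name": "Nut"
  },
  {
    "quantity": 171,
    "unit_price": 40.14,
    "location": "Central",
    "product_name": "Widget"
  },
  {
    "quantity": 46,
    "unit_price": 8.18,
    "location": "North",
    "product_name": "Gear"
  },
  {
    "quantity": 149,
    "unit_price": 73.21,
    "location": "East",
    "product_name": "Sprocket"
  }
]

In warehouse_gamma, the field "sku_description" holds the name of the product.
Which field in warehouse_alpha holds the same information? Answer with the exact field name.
product_name

In warehouse_gamma, "sku_description" holds the name of the product.
The fields in warehouse_alpha are: "quantity", "unit_price", "location", "product_name".
"product_name" is the match: the name refers to the same concept and its values are product-name strings (e.g. 'Gear', 'Nut').
The other fields ("quantity", "unit_price", "location") hold different kinds of data.

So "sku_description" in warehouse_gamma corresponds to "product_name" in warehouse_alpha.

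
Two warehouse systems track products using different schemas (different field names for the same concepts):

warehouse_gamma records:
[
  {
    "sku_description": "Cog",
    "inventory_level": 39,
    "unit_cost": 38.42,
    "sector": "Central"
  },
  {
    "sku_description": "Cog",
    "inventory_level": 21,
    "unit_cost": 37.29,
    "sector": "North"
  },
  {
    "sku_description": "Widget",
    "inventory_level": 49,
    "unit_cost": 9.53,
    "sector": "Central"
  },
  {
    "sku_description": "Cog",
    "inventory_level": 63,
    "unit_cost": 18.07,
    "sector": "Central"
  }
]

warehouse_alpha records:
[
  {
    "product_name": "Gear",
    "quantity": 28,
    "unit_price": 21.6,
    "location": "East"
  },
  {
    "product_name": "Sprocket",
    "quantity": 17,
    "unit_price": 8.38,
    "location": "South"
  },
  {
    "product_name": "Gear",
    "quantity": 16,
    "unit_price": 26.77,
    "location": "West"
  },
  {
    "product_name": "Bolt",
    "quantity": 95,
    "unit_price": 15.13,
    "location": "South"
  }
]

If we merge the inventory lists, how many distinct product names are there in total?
5

Schema mapping: "sku_description" (warehouse_gamma) = "product_name" (warehouse_alpha) = product name

Products in warehouse_gamma: ['Cog', 'Widget']
Products in warehouse_alpha: ['Bolt', 'Gear', 'Sprocket']

Union (unique products): ['Bolt', 'Cog', 'Gear', 'Sprocket', 'Widget']
Count: 5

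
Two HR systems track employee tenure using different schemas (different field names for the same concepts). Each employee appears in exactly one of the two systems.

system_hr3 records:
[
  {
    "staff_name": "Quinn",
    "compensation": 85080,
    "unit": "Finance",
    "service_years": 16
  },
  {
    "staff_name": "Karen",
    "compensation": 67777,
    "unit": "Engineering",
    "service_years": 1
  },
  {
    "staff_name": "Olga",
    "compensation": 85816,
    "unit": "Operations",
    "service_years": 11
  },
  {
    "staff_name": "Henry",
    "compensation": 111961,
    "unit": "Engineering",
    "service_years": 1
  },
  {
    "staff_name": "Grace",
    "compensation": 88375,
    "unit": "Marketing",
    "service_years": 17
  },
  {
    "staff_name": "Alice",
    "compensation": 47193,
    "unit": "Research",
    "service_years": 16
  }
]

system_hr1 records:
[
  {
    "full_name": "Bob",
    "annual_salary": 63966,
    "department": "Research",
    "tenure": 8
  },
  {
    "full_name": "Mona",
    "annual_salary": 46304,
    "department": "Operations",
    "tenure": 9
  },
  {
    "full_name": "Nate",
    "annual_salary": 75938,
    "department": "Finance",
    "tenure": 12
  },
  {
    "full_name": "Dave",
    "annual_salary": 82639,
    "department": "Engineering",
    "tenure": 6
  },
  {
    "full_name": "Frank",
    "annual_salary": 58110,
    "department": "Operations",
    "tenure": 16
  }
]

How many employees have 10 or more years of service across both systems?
6

Reconcile schemas: "service_years" (system_hr3) = "tenure" (system_hr1) = years of service

From system_hr3: 4 employees with >= 10 years
From system_hr1: 2 employees with >= 10 years

Total: 4 + 2 = 6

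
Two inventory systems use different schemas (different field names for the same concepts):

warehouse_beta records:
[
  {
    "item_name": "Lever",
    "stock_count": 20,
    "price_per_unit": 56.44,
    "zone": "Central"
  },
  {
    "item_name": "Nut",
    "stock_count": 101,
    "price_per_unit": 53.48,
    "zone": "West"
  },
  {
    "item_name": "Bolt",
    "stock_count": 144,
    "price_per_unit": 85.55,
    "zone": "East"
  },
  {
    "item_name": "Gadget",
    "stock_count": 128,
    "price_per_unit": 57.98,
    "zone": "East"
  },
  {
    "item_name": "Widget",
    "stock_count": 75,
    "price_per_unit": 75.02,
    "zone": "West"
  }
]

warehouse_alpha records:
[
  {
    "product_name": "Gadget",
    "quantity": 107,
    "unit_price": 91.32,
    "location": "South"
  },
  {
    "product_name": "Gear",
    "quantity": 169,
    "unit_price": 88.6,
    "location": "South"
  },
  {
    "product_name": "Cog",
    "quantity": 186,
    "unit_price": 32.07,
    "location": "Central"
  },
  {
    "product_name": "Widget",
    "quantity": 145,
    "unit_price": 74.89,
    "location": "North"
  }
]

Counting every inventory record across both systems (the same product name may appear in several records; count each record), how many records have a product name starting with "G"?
3

Schema mapping: "item_name" (warehouse_beta) = "product_name" (warehouse_alpha) = product name

Records with product name starting with "G" in warehouse_beta: 1
Records with product name starting with "G" in warehouse_alpha: 2

Total: 1 + 2 = 3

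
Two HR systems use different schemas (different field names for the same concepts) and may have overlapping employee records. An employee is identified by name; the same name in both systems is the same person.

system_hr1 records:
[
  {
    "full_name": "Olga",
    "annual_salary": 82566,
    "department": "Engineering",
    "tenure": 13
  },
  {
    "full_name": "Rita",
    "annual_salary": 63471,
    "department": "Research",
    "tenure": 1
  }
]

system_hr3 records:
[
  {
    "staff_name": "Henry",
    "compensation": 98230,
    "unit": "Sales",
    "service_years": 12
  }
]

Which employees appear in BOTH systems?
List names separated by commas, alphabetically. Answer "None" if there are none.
None

Schema mapping: "full_name" (system_hr1) = "staff_name" (system_hr3) = employee name

Names in system_hr1: ['Olga', 'Rita']
Names in system_hr3: ['Henry']

Intersection: None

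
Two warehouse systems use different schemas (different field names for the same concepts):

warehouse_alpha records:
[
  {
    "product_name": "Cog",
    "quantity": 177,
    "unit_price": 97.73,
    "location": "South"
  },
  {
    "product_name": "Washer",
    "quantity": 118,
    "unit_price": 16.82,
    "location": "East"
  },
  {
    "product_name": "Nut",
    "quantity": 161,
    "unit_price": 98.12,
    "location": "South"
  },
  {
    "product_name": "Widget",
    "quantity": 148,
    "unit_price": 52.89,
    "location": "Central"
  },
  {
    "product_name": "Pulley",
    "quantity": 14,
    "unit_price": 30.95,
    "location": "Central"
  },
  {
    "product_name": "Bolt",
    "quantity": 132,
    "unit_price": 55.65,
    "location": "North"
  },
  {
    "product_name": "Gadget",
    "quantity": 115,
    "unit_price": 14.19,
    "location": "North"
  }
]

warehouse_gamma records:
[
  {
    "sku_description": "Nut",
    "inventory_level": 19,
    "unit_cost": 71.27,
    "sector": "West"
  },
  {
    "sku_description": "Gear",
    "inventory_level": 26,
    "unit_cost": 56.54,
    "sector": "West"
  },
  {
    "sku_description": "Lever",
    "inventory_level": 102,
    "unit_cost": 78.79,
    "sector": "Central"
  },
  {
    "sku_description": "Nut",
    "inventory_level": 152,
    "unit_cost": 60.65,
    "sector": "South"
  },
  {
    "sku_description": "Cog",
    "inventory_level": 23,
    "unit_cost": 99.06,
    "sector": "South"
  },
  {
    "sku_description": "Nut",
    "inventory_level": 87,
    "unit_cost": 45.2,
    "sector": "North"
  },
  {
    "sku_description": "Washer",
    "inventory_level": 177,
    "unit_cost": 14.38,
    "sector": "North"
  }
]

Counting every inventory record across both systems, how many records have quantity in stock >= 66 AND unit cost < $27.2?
3

Schema mappings:
- "quantity" (warehouse_alpha) = "inventory_level" (warehouse_gamma) = quantity
- "unit_price" (warehouse_alpha) = "unit_cost" (warehouse_gamma) = unit cost

Records meeting both conditions in warehouse_alpha: 2
Records meeting both conditions in warehouse_gamma: 1

Total: 2 + 1 = 3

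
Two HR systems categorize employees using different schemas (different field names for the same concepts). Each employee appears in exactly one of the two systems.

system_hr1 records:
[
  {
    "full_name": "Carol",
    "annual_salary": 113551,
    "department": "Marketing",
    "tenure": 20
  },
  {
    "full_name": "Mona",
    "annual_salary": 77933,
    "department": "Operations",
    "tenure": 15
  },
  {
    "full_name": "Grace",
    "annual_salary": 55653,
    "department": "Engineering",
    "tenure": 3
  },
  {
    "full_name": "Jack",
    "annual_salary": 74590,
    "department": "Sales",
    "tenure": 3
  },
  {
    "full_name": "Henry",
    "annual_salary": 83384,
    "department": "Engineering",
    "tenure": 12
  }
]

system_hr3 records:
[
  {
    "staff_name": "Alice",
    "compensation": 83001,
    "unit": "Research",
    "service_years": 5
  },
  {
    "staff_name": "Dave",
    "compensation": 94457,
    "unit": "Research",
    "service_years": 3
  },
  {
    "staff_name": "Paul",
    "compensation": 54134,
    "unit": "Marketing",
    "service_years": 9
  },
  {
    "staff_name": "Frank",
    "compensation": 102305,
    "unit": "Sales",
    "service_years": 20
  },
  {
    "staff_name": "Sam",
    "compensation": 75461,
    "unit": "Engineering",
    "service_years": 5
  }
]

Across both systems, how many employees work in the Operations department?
1

Schema mapping: "department" (system_hr1) = "unit" (system_hr3) = department

Operations employees in system_hr1: 1
Operations employees in system_hr3: 0

Total in Operations: 1 + 0 = 1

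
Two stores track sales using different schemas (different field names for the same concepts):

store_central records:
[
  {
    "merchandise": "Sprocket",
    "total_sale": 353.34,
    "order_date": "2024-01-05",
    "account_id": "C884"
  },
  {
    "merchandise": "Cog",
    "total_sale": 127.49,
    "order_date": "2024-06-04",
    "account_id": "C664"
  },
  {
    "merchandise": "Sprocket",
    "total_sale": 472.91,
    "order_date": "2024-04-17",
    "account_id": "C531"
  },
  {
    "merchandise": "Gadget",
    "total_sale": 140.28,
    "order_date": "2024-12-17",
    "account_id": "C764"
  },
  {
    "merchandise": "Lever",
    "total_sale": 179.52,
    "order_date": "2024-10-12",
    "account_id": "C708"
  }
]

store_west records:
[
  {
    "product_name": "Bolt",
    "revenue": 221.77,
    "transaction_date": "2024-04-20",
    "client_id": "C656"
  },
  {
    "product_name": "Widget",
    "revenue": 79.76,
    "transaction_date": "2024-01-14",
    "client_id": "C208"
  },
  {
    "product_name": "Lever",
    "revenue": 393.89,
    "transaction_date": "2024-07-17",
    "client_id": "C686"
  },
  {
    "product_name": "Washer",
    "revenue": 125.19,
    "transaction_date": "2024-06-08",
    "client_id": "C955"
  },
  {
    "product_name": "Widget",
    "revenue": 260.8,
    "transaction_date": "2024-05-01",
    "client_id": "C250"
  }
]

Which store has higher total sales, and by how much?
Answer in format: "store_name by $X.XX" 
store_central by $192.13

Schema mapping: "total_sale" (store_central) = "revenue" (store_west) = sale amount

Total for store_central: 1273.54
Total for store_west: 1081.41

Difference: |1273.54 - 1081.41| = 192.13
store_central has higher sales by $192.13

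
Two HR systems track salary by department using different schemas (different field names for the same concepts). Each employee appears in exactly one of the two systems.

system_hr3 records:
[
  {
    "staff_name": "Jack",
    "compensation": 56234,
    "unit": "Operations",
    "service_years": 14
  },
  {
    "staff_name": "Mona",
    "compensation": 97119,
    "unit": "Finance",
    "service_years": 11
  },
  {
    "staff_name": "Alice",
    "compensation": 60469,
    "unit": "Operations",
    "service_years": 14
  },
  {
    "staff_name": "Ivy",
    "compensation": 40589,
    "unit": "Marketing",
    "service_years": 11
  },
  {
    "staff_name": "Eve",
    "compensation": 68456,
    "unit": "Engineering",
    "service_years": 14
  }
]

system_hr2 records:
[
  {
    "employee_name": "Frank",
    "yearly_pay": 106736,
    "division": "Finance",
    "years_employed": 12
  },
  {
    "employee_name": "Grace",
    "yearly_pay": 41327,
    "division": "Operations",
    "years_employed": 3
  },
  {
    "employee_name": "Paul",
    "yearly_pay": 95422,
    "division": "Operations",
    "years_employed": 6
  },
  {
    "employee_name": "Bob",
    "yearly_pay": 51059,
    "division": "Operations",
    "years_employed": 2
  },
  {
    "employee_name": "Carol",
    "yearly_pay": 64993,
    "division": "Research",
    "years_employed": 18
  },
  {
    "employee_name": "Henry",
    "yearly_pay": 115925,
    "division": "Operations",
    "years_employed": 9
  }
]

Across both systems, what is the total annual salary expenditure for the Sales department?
0

Schema mappings:
- "unit" (system_hr3) = "division" (system_hr2) = department
- "compensation" (system_hr3) = "yearly_pay" (system_hr2) = salary

Sales salaries from system_hr3: 0
Sales salaries from system_hr2: 0

Total: 0 + 0 = 0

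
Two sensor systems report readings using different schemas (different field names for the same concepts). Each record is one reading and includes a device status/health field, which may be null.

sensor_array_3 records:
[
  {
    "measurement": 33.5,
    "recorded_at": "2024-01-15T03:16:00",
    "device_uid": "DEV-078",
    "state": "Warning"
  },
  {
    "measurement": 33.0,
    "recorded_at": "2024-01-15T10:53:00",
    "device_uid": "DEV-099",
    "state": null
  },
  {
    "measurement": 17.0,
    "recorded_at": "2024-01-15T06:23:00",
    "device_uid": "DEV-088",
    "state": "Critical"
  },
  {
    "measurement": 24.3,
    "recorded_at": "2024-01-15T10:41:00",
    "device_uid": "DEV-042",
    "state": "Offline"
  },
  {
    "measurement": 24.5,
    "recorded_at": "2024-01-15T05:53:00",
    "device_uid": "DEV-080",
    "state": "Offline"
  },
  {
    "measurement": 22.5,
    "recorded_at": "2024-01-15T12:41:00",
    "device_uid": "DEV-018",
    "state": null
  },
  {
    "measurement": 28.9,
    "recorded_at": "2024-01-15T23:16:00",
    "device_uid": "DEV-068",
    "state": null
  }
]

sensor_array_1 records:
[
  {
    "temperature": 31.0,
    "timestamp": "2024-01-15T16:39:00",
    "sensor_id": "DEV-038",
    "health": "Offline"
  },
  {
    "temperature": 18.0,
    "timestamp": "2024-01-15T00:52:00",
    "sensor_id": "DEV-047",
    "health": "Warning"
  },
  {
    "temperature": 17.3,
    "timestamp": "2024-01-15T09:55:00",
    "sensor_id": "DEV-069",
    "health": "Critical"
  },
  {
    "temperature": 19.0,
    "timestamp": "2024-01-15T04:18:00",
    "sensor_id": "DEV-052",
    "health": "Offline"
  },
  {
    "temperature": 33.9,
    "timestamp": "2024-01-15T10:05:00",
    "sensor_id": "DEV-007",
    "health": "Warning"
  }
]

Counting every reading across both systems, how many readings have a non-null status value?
9

Schema mapping: "state" (sensor_array_3) = "health" (sensor_array_1) = status

Non-null in sensor_array_3: 4
Non-null in sensor_array_1: 5

Total non-null: 4 + 5 = 9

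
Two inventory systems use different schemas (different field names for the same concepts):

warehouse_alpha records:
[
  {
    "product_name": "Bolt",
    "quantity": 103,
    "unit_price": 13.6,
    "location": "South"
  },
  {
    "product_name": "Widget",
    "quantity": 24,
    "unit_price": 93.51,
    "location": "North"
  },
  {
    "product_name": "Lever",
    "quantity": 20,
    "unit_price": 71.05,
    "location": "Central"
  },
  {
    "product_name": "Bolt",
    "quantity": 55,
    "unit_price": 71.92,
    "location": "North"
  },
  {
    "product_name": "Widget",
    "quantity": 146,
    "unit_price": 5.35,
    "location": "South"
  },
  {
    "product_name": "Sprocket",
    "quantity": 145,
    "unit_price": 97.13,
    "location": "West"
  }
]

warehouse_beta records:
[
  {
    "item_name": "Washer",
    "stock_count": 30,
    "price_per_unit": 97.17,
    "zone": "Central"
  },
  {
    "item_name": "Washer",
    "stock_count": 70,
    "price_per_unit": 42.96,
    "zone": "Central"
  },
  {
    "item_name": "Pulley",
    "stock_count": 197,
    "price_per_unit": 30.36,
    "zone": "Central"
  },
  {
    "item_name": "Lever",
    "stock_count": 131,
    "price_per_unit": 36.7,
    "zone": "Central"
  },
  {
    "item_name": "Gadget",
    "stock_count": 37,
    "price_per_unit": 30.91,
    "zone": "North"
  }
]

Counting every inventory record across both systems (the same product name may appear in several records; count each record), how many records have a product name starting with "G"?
1

Schema mapping: "product_name" (warehouse_alpha) = "item_name" (warehouse_beta) = product name

Records with product name starting with "G" in warehouse_alpha: 0
Records with product name starting with "G" in warehouse_beta: 1

Total: 0 + 1 = 1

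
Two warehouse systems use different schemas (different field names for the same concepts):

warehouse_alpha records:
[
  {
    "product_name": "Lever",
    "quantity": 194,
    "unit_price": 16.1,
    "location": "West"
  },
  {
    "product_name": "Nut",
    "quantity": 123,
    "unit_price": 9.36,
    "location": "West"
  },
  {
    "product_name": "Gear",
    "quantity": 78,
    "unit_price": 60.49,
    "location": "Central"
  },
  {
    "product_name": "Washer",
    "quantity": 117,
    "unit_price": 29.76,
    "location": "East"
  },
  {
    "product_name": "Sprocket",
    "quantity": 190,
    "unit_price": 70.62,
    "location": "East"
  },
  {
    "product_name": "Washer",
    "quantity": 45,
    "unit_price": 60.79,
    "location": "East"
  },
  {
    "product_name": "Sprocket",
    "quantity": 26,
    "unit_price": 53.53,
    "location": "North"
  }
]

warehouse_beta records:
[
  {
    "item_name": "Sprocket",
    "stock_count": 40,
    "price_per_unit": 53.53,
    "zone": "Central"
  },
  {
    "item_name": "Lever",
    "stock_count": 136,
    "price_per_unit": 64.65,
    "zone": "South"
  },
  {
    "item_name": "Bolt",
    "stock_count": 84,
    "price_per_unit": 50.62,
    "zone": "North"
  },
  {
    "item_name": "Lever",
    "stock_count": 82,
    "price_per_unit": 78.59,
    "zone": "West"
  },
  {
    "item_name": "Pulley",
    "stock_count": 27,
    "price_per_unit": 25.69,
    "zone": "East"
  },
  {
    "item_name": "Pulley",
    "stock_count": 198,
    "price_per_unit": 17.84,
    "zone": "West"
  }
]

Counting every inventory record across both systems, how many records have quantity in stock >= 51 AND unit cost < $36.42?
4

Schema mappings:
- "quantity" (warehouse_alpha) = "stock_count" (warehouse_beta) = quantity
- "unit_price" (warehouse_alpha) = "price_per_unit" (warehouse_beta) = unit cost

Records meeting both conditions in warehouse_alpha: 3
Records meeting both conditions in warehouse_beta: 1

Total: 3 + 1 = 4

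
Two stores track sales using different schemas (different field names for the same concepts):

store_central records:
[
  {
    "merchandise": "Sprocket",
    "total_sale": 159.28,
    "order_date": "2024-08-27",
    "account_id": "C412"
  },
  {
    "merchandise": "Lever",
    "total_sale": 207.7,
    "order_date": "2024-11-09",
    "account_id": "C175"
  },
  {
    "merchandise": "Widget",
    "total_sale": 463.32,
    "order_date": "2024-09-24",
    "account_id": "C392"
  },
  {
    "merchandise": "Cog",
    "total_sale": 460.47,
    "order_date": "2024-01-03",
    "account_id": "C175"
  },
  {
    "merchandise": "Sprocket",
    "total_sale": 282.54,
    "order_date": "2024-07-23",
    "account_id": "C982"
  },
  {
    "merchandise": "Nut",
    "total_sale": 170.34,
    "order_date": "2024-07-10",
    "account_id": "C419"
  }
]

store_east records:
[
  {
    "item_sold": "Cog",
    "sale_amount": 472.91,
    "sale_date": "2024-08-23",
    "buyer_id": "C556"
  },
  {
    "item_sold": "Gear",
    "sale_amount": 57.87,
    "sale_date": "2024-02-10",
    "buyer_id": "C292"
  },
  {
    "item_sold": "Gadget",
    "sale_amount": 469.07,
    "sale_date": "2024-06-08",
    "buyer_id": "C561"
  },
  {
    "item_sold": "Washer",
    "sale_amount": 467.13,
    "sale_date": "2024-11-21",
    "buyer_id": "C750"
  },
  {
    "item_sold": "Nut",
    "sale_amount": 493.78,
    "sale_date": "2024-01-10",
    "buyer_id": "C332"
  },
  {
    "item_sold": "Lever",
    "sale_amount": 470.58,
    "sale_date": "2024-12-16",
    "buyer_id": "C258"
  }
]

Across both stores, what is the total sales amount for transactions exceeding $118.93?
4117.12

Schema mapping: "total_sale" (store_central) = "sale_amount" (store_east) = sale amount

Sum of sales > $118.93 in store_central: 1743.65
Sum of sales > $118.93 in store_east: 2373.47

Total: 1743.65 + 2373.47 = 4117.12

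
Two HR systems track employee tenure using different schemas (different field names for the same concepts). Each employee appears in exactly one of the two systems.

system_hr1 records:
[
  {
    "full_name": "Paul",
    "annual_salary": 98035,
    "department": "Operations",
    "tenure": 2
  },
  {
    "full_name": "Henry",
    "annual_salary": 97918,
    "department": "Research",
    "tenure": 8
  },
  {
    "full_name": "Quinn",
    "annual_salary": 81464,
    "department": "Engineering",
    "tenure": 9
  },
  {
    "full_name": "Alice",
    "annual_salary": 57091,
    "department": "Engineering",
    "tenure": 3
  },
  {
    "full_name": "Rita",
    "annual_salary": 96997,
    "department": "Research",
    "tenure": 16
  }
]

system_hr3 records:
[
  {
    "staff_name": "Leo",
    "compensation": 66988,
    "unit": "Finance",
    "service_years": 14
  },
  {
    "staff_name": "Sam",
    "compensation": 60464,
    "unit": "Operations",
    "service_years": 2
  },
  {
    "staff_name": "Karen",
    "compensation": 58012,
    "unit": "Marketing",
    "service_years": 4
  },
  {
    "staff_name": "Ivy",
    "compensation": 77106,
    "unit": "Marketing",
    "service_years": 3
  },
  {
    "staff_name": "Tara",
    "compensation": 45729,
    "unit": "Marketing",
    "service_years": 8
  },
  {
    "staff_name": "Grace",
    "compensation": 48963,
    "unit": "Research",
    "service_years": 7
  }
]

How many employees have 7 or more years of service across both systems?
6

Reconcile schemas: "tenure" (system_hr1) = "service_years" (system_hr3) = years of service

From system_hr1: 3 employees with >= 7 years
From system_hr3: 3 employees with >= 7 years

Total: 3 + 3 = 6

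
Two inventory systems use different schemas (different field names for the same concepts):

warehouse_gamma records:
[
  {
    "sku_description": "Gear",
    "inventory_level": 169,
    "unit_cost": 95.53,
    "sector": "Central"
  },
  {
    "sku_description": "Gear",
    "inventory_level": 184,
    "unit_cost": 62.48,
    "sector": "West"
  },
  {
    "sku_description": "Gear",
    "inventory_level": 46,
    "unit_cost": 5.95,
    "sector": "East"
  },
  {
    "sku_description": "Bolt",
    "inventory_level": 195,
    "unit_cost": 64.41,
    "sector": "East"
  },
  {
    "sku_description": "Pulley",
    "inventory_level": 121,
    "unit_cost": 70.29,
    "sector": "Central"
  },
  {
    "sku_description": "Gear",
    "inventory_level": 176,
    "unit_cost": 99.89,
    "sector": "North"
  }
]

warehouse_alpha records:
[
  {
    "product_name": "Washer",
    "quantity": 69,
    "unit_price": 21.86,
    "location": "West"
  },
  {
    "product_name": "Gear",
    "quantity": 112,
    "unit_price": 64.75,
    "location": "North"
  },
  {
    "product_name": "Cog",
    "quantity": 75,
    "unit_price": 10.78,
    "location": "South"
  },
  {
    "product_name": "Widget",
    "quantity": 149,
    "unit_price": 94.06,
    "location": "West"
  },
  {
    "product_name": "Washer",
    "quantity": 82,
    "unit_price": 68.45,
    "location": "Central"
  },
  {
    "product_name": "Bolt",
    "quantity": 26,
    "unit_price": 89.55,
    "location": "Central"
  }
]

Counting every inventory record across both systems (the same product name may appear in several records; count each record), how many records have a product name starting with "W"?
3

Schema mapping: "sku_description" (warehouse_gamma) = "product_name" (warehouse_alpha) = product name

Records with product name starting with "W" in warehouse_gamma: 0
Records with product name starting with "W" in warehouse_alpha: 3

Total: 0 + 3 = 3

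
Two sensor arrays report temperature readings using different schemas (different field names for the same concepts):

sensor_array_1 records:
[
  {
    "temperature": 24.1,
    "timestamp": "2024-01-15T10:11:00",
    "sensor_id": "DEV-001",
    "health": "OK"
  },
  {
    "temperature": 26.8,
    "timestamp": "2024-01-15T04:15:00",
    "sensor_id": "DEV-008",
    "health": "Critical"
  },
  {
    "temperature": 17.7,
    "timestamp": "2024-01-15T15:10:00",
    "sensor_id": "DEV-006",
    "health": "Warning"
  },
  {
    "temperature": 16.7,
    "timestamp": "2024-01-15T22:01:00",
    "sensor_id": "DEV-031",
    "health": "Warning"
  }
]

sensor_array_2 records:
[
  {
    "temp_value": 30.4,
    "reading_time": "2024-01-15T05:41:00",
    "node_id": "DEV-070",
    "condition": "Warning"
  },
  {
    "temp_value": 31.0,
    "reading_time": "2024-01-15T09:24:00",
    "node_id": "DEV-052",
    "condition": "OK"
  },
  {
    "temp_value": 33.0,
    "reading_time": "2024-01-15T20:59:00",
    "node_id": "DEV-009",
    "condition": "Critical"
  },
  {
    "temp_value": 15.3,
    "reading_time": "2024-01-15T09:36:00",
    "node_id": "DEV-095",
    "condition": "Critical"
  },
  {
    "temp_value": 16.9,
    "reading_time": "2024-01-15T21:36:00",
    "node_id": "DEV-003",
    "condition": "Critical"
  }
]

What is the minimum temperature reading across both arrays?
15.3

Schema mapping: "temperature" (sensor_array_1) = "temp_value" (sensor_array_2) = temperature reading

Minimum in sensor_array_1: 16.7
Minimum in sensor_array_2: 15.3

Overall minimum: min(16.7, 15.3) = 15.3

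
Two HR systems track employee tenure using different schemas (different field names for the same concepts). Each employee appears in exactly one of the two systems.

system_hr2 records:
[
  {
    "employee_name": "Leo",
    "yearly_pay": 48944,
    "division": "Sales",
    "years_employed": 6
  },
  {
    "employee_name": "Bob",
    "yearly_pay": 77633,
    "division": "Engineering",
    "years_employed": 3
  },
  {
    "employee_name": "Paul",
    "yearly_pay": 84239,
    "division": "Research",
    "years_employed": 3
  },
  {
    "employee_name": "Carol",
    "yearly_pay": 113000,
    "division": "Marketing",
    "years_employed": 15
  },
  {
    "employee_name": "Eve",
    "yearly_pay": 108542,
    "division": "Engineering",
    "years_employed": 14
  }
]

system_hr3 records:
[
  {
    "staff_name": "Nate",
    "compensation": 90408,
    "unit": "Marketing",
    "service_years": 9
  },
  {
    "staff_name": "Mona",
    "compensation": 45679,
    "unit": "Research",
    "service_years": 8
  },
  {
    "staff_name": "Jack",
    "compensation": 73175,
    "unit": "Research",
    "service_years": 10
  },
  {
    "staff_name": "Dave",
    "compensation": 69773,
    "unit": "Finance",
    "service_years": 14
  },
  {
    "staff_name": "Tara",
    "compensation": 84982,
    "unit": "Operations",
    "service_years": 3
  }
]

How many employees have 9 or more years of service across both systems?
5

Reconcile schemas: "years_employed" (system_hr2) = "service_years" (system_hr3) = years of service

From system_hr2: 2 employees with >= 9 years
From system_hr3: 3 employees with >= 9 years

Total: 2 + 3 = 5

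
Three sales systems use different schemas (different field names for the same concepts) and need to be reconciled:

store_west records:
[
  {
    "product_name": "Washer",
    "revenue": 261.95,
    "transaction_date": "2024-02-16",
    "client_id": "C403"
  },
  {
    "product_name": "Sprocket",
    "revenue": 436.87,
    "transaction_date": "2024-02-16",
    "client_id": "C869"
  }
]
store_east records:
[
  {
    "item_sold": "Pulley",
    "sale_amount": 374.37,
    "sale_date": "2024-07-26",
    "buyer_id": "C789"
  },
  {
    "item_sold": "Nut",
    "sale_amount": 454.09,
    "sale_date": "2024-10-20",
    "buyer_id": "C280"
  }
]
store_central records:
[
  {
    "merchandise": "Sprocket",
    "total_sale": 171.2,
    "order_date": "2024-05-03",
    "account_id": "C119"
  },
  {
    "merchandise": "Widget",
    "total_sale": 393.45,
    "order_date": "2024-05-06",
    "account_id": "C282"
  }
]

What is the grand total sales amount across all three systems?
2091.93

Schema reconciliation - all amount fields map to sale amount:

store_west (revenue): 698.82
store_east (sale_amount): 828.46
store_central (total_sale): 564.65

Grand total: 2091.93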